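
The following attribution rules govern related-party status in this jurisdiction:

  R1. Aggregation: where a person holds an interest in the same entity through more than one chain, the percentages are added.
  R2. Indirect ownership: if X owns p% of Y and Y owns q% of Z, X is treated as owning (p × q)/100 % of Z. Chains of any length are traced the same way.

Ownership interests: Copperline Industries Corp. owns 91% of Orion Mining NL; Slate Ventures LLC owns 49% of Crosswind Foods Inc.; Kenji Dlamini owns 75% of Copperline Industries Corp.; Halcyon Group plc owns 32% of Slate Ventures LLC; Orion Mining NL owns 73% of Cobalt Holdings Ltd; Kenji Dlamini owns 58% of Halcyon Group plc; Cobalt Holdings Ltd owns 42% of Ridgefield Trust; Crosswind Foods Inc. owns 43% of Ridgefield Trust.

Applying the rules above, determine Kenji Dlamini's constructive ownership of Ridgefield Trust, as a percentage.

Chain via Halcyon Group plc → Slate Ventures LLC → Crosswind Foods Inc. (R2): 58% × 32% × 49% × 43% = 3.910592% of Ridgefield Trust.
Chain via Copperline Industries Corp. → Orion Mining NL → Cobalt Holdings Ltd (R2): 75% × 91% × 73% × 42% = 20.92545% of Ridgefield Trust.
Aggregating (R1): 3.910592% + 20.92545% = 24.836042%.

24.836042%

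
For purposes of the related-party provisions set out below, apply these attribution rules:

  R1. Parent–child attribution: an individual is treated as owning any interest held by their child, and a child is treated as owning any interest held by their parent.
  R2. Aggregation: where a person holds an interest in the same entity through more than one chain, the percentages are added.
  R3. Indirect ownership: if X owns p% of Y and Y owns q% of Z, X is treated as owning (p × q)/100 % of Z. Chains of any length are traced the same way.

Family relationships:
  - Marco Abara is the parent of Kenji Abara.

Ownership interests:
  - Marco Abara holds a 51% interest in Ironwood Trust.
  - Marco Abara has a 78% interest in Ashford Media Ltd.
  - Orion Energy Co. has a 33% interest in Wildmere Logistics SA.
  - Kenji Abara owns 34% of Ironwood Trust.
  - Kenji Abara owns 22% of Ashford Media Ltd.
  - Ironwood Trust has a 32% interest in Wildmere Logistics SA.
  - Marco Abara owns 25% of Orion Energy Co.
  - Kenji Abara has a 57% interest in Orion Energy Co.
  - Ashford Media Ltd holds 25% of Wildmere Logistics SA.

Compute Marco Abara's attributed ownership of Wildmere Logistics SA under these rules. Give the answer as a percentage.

By parent–child attribution (R1), Marco Abara is treated as also owning Kenji Abara's interest in Ashford Media Ltd, giving 78% + 22% = 100%.
By parent–child attribution (R1), Marco Abara is treated as also owning Kenji Abara's interest in Ironwood Trust, giving 51% + 34% = 85%.
By parent–child attribution (R1), Marco Abara is treated as also owning Kenji Abara's interest in Orion Energy Co, giving 25% + 57% = 82%.
Chain via Ashford Media Ltd (R3): 100% × 25% = 25% of Wildmere Logistics SA.
Chain via Ironwood Trust (R3): 85% × 32% = 27.2% of Wildmere Logistics SA.
Chain via Orion Energy Co. (R3): 82% × 33% = 27.06% of Wildmere Logistics SA.
Aggregating (R2): 25% + 27.2% + 27.06% = 79.26%.

79.26%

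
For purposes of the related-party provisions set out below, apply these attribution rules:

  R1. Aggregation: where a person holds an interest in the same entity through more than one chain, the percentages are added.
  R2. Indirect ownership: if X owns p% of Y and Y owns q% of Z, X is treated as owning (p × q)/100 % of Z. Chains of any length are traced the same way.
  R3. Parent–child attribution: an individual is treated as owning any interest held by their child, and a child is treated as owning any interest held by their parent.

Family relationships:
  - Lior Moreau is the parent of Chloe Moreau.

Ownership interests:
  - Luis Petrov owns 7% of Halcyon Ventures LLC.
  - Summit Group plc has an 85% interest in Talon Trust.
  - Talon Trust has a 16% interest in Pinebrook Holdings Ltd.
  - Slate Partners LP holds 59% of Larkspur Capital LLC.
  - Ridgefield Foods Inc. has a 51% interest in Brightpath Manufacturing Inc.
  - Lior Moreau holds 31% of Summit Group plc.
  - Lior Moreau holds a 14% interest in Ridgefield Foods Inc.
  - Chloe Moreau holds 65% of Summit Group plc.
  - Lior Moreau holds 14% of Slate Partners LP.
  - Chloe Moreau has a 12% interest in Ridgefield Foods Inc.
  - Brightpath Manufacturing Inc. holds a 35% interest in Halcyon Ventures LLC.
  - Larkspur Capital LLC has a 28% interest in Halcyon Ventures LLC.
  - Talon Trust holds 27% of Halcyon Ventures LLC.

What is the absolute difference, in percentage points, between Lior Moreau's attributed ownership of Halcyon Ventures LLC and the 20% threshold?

By parent–child attribution (R3), Lior Moreau is treated as also owning Chloe Moreau's interest in Summit Group plc, giving 31% + 65% = 96%.
By parent–child attribution (R3), Lior Moreau is treated as also owning Chloe Moreau's interest in Ridgefield Foods Inc, giving 14% + 12% = 26%.
Chain via Summit Group plc → Talon Trust (R2): 96% × 85% × 27% = 22.032% of Halcyon Ventures LLC.
Chain via Ridgefield Foods Inc. → Brightpath Manufacturing Inc. (R2): 26% × 51% × 35% = 4.641% of Halcyon Ventures LLC.
Chain via Slate Partners LP → Larkspur Capital LLC (R2): 14% × 59% × 28% = 2.3128% of Halcyon Ventures LLC.
Aggregating (R1): 22.032% + 4.641% + 2.3128% = 28.9858%.
28.9858% exceeds the 20% threshold by 8.9858 percentage points.

8.9858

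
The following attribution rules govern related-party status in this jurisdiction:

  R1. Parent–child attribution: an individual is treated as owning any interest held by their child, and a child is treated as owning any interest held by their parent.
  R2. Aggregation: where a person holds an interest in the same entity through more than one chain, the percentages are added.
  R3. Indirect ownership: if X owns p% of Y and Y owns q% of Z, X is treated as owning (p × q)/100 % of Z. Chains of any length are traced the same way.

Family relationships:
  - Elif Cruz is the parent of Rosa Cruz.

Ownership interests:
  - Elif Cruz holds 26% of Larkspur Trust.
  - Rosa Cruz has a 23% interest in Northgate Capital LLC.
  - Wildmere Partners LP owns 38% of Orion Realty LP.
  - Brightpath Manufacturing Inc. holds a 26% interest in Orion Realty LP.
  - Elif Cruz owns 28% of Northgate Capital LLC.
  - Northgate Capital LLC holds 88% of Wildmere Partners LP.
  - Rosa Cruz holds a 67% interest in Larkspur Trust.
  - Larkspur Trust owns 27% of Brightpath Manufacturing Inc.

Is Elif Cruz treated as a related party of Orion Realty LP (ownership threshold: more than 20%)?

Yes

By parent–child attribution (R1), Elif Cruz is treated as also owning Rosa Cruz's interest in Northgate Capital LLC, giving 28% + 23% = 51%.
By parent–child attribution (R1), Elif Cruz is treated as also owning Rosa Cruz's interest in Larkspur Trust, giving 26% + 67% = 93%.
Chain via Northgate Capital LLC → Wildmere Partners LP (R3): 51% × 88% × 38% = 17.0544% of Orion Realty LP.
Chain via Larkspur Trust → Brightpath Manufacturing Inc. (R3): 93% × 27% × 26% = 6.5286% of Orion Realty LP.
Aggregating (R2): 17.0544% + 6.5286% = 23.583%.
23.583% exceeds the 20% threshold, so Elif is a related party to Orion Realty LP.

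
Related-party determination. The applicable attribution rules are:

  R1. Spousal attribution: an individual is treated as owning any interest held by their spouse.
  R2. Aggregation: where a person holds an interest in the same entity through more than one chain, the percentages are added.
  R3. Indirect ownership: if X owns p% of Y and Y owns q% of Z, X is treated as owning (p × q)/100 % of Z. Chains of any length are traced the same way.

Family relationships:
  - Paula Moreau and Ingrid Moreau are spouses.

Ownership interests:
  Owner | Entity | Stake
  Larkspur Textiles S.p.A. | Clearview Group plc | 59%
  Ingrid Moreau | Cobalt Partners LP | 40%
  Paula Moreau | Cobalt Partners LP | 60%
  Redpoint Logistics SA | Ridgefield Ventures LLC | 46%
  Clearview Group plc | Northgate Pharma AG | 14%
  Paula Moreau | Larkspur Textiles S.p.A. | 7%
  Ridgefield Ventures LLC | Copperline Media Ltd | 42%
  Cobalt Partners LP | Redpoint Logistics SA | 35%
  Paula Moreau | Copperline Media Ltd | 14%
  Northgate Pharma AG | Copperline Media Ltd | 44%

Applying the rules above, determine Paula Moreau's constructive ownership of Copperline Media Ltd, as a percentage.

21.016408%

By spousal attribution (R1), Paula Moreau is treated as also owning Ingrid Moreau's interest in Cobalt Partners LP, giving 60% + 40% = 100%.
Chain via Larkspur Textiles S.p.A. → Clearview Group plc → Northgate Pharma AG (R3): 7% × 59% × 14% × 44% = 0.254408% of Copperline Media Ltd.
Chain via Cobalt Partners LP → Redpoint Logistics SA → Ridgefield Ventures LLC (R3): 100% × 35% × 46% × 42% = 6.762% of Copperline Media Ltd.
Direct interest in Copperline Media Ltd: 14%.
Aggregating (R2): 0.254408% + 6.762% + 14% = 21.016408%.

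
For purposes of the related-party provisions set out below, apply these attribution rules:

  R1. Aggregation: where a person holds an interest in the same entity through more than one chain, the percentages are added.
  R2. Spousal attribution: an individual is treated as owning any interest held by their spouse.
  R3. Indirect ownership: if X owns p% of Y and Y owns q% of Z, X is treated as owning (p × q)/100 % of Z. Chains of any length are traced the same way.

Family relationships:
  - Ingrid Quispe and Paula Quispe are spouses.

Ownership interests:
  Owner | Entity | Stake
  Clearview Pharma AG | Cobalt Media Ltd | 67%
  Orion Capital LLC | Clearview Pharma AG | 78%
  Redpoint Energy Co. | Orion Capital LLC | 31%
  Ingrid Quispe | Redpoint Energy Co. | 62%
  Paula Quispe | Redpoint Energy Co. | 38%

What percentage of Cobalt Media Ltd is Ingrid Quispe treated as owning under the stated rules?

16.2006%

By spousal attribution (R2), Ingrid Quispe is treated as also owning Paula Quispe's interest in Redpoint Energy Co, giving 62% + 38% = 100%.
Chain via Redpoint Energy Co. → Orion Capital LLC → Clearview Pharma AG (R3): 100% × 31% × 78% × 67% = 16.2006% of Cobalt Media Ltd.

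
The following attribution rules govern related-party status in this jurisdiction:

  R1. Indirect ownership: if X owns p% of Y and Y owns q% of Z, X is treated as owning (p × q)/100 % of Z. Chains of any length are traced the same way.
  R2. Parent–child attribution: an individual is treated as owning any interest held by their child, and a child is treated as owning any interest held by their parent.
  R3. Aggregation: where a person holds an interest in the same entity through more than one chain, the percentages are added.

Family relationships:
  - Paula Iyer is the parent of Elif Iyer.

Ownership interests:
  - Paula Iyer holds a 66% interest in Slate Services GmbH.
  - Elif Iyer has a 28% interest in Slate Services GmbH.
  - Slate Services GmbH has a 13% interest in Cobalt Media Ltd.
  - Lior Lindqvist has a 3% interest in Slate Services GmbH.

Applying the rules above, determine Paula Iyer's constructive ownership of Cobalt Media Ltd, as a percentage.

12.22%

By parent–child attribution (R2), Paula Iyer is treated as also owning Elif Iyer's interest in Slate Services GmbH, giving 66% + 28% = 94%.
Chain via Slate Services GmbH (R1): 94% × 13% = 12.22% of Cobalt Media Ltd.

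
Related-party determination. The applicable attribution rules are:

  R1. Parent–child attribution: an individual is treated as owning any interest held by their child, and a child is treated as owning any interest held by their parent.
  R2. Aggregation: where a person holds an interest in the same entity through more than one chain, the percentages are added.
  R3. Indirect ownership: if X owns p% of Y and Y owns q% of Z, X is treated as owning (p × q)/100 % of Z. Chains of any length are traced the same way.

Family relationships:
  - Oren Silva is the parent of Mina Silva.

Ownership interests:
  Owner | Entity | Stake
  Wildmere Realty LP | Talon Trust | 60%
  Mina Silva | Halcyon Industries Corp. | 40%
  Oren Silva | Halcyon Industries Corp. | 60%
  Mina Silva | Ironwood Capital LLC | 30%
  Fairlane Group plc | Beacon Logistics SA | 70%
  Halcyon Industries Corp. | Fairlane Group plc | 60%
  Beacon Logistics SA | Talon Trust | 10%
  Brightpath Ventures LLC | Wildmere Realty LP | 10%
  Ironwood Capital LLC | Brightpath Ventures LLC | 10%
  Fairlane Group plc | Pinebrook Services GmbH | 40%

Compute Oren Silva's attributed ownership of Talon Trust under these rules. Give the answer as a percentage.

4.38%

By parent–child attribution (R1), Oren Silva is treated as also owning Mina Silva's interest in Halcyon Industries Corp, giving 60% + 40% = 100%.
By parent–child attribution (R1), Oren Silva is treated as owning Mina Silva's 30% interest in Ironwood Capital LLC.
Chain via Halcyon Industries Corp. → Fairlane Group plc → Beacon Logistics SA (R3): 100% × 60% × 70% × 10% = 4.2% of Talon Trust.
Chain via Ironwood Capital LLC → Brightpath Ventures LLC → Wildmere Realty LP (R3): 30% × 10% × 10% × 60% = 0.18% of Talon Trust.
Aggregating (R2): 4.2% + 0.18% = 4.38%.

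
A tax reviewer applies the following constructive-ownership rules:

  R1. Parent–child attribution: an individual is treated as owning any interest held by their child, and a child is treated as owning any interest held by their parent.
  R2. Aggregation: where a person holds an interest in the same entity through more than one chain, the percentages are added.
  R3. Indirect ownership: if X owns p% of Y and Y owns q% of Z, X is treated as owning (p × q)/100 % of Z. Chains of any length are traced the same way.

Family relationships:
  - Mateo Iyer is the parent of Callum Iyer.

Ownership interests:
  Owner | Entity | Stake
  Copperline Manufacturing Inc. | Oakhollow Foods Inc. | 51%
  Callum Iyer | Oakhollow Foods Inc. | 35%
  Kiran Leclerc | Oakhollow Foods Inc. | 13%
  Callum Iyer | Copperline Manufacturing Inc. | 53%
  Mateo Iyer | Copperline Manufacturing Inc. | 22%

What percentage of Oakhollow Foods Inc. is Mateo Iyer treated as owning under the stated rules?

By parent–child attribution (R1), Mateo Iyer is treated as also owning Callum Iyer's interest in Copperline Manufacturing Inc, giving 22% + 53% = 75%.
By parent–child attribution (R1), Mateo Iyer is treated as owning Callum Iyer's 35% interest in Oakhollow Foods Inc.
Chain via Copperline Manufacturing Inc. (R3): 75% × 51% = 38.25% of Oakhollow Foods Inc.
Direct interest in Oakhollow Foods Inc: 35%.
Aggregating (R2): 38.25% + 35% = 73.25%.

73.25%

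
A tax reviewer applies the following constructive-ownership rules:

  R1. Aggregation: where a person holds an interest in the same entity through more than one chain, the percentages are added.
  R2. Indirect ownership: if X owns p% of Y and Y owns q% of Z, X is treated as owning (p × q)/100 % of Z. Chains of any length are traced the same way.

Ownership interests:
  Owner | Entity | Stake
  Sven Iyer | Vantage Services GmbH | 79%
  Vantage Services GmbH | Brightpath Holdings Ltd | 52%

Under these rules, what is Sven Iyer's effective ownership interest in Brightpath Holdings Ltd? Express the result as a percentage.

41.08%

Chain via Vantage Services GmbH (R2): 79% × 52% = 41.08% of Brightpath Holdings Ltd.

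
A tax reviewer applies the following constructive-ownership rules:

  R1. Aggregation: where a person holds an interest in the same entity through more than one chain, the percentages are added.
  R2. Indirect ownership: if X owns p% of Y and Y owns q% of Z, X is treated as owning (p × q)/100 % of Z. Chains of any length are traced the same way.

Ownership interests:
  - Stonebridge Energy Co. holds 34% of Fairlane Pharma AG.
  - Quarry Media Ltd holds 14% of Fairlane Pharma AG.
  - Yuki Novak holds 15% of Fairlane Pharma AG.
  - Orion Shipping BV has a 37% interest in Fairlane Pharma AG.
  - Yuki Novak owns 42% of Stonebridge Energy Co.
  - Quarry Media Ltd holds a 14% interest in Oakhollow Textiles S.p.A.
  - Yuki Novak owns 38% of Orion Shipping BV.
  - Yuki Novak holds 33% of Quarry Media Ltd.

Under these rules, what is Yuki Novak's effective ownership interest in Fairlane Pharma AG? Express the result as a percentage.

47.96%

Chain via Orion Shipping BV (R2): 38% × 37% = 14.06% of Fairlane Pharma AG.
Chain via Quarry Media Ltd (R2): 33% × 14% = 4.62% of Fairlane Pharma AG.
Chain via Stonebridge Energy Co. (R2): 42% × 34% = 14.28% of Fairlane Pharma AG.
Direct interest in Fairlane Pharma AG: 15%.
Aggregating (R1): 14.06% + 4.62% + 14.28% + 15% = 47.96%.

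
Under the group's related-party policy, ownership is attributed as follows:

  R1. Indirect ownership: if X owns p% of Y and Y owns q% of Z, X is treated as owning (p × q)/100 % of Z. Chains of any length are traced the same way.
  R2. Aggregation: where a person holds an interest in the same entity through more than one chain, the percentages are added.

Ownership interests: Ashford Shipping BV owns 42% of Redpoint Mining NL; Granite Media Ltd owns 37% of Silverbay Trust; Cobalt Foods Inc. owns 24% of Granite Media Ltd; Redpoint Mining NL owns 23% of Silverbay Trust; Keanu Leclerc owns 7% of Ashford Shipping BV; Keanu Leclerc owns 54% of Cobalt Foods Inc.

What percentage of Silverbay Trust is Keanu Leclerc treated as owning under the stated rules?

5.4714%

Chain via Cobalt Foods Inc. → Granite Media Ltd (R1): 54% × 24% × 37% = 4.7952% of Silverbay Trust.
Chain via Ashford Shipping BV → Redpoint Mining NL (R1): 7% × 42% × 23% = 0.6762% of Silverbay Trust.
Aggregating (R2): 4.7952% + 0.6762% = 5.4714%.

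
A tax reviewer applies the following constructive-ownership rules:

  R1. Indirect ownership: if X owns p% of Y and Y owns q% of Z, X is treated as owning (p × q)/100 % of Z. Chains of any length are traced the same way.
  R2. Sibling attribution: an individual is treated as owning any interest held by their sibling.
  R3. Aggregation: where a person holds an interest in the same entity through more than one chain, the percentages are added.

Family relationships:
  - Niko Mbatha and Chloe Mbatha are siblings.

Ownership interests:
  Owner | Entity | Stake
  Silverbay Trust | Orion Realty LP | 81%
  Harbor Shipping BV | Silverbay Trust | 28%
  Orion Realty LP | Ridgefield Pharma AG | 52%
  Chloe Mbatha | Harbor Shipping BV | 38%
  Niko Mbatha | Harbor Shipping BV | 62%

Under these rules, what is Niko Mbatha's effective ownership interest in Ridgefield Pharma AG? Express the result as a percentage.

11.7936%

By sibling attribution (R2), Niko Mbatha is treated as also owning Chloe Mbatha's interest in Harbor Shipping BV, giving 62% + 38% = 100%.
Chain via Harbor Shipping BV → Silverbay Trust → Orion Realty LP (R1): 100% × 28% × 81% × 52% = 11.7936% of Ridgefield Pharma AG.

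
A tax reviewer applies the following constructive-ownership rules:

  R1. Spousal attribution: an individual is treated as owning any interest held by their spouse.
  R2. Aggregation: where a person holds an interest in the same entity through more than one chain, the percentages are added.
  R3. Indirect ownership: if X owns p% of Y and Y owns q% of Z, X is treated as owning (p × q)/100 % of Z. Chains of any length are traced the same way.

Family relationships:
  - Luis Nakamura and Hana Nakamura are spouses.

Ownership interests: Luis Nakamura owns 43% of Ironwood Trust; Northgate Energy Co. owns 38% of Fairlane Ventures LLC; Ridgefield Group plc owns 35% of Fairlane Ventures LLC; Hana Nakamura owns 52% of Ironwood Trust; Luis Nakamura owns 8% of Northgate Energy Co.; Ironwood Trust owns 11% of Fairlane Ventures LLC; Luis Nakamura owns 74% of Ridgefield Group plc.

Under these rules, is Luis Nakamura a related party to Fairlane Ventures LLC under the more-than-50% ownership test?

By spousal attribution (R1), Luis Nakamura is treated as also owning Hana Nakamura's interest in Ironwood Trust, giving 43% + 52% = 95%.
Chain via Northgate Energy Co. (R3): 8% × 38% = 3.04% of Fairlane Ventures LLC.
Chain via Ironwood Trust (R3): 95% × 11% = 10.45% of Fairlane Ventures LLC.
Chain via Ridgefield Group plc (R3): 74% × 35% = 25.9% of Fairlane Ventures LLC.
Aggregating (R2): 3.04% + 10.45% + 25.9% = 39.39%.
39.39% does not exceed the 50% threshold, so Luis is not a related party to Fairlane Ventures LLC.

No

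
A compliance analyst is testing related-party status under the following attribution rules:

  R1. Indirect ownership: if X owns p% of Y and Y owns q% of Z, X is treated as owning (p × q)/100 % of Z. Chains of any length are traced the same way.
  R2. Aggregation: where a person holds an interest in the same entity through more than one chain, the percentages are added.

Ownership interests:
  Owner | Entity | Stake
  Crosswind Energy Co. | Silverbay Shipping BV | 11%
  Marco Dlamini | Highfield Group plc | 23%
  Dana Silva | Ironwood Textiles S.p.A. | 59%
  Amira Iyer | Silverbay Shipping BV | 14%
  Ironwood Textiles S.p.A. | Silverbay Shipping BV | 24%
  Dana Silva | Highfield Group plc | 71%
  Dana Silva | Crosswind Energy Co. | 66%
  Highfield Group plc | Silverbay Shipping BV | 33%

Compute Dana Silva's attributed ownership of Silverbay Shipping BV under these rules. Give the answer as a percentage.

Chain via Crosswind Energy Co. (R1): 66% × 11% = 7.26% of Silverbay Shipping BV.
Chain via Highfield Group plc (R1): 71% × 33% = 23.43% of Silverbay Shipping BV.
Chain via Ironwood Textiles S.p.A. (R1): 59% × 24% = 14.16% of Silverbay Shipping BV.
Aggregating (R2): 7.26% + 23.43% + 14.16% = 44.85%.

44.85%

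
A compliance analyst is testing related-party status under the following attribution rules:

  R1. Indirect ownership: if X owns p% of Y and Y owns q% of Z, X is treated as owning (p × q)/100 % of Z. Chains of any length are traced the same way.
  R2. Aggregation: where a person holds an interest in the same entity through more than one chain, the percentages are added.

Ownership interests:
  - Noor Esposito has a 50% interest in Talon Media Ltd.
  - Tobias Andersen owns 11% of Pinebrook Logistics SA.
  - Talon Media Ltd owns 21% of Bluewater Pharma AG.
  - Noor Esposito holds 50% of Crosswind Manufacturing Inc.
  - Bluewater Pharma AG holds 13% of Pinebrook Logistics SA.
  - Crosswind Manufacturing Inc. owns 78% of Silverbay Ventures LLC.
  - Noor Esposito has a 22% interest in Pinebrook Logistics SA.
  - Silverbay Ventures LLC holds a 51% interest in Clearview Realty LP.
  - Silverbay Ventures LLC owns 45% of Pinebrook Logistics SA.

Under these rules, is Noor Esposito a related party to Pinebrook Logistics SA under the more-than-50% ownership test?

No

Chain via Crosswind Manufacturing Inc. → Silverbay Ventures LLC (R1): 50% × 78% × 45% = 17.55% of Pinebrook Logistics SA.
Chain via Talon Media Ltd → Bluewater Pharma AG (R1): 50% × 21% × 13% = 1.365% of Pinebrook Logistics SA.
Direct interest in Pinebrook Logistics SA: 22%.
Aggregating (R2): 17.55% + 1.365% + 22% = 40.915%.
40.915% does not exceed the 50% threshold, so Noor is not a related party to Pinebrook Logistics SA.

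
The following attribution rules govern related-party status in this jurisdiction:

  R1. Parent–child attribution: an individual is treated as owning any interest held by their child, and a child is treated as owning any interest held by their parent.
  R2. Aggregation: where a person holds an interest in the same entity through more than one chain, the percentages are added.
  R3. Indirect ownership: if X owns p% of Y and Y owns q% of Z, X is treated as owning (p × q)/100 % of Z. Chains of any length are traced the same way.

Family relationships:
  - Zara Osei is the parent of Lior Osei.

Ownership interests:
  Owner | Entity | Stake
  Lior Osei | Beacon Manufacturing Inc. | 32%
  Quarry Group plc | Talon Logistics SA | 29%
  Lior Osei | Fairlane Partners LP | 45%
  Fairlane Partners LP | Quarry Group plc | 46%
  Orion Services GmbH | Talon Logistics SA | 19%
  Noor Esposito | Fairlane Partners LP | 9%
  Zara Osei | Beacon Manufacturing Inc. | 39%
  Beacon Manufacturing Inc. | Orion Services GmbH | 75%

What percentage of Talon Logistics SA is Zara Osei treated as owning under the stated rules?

By parent–child attribution (R1), Zara Osei is treated as also owning Lior Osei's interest in Beacon Manufacturing Inc, giving 39% + 32% = 71%.
By parent–child attribution (R1), Zara Osei is treated as owning Lior Osei's 45% interest in Fairlane Partners LP.
Chain via Beacon Manufacturing Inc. → Orion Services GmbH (R3): 71% × 75% × 19% = 10.1175% of Talon Logistics SA.
Chain via Fairlane Partners LP → Quarry Group plc (R3): 45% × 46% × 29% = 6.003% of Talon Logistics SA.
Aggregating (R2): 10.1175% + 6.003% = 16.1205%.

16.1205%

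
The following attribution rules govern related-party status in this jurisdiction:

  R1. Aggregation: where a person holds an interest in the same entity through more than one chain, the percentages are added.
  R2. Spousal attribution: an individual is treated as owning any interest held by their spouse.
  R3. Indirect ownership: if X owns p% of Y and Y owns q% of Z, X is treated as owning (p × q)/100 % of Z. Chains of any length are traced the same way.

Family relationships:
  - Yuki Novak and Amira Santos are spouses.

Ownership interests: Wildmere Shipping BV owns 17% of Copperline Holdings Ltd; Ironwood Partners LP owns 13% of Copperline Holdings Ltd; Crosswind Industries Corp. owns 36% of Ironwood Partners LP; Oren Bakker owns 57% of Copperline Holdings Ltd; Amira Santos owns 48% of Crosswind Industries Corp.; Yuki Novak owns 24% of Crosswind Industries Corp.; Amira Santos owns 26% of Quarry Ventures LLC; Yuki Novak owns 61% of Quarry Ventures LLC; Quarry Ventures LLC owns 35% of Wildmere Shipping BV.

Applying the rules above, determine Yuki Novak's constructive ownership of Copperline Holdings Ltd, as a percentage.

8.5461%

By spousal attribution (R2), Yuki Novak is treated as also owning Amira Santos's interest in Crosswind Industries Corp, giving 24% + 48% = 72%.
By spousal attribution (R2), Yuki Novak is treated as also owning Amira Santos's interest in Quarry Ventures LLC, giving 61% + 26% = 87%.
Chain via Crosswind Industries Corp. → Ironwood Partners LP (R3): 72% × 36% × 13% = 3.3696% of Copperline Holdings Ltd.
Chain via Quarry Ventures LLC → Wildmere Shipping BV (R3): 87% × 35% × 17% = 5.1765% of Copperline Holdings Ltd.
Aggregating (R1): 3.3696% + 5.1765% = 8.5461%.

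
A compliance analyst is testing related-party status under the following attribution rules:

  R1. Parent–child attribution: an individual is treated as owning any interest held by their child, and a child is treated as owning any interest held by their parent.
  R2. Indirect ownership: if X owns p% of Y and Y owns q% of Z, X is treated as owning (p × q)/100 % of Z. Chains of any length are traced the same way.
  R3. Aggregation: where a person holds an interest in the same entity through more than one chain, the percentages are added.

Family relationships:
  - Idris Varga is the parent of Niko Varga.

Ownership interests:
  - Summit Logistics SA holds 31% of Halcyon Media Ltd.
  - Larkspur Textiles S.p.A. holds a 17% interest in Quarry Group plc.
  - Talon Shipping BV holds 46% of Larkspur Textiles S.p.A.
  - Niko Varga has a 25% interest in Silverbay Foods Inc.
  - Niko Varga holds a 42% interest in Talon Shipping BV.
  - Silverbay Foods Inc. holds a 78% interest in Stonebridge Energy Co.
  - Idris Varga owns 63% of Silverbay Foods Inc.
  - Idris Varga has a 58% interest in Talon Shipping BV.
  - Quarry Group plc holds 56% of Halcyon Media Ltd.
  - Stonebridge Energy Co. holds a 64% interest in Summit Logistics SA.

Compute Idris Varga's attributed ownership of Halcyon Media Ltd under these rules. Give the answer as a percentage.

By parent–child attribution (R1), Idris Varga is treated as also owning Niko Varga's interest in Silverbay Foods Inc, giving 63% + 25% = 88%.
By parent–child attribution (R1), Idris Varga is treated as also owning Niko Varga's interest in Talon Shipping BV, giving 58% + 42% = 100%.
Chain via Silverbay Foods Inc. → Stonebridge Energy Co. → Summit Logistics SA (R2): 88% × 78% × 64% × 31% = 13.618176% of Halcyon Media Ltd.
Chain via Talon Shipping BV → Larkspur Textiles S.p.A. → Quarry Group plc (R2): 100% × 46% × 17% × 56% = 4.3792% of Halcyon Media Ltd.
Aggregating (R3): 13.618176% + 4.3792% = 17.997376%.

17.997376%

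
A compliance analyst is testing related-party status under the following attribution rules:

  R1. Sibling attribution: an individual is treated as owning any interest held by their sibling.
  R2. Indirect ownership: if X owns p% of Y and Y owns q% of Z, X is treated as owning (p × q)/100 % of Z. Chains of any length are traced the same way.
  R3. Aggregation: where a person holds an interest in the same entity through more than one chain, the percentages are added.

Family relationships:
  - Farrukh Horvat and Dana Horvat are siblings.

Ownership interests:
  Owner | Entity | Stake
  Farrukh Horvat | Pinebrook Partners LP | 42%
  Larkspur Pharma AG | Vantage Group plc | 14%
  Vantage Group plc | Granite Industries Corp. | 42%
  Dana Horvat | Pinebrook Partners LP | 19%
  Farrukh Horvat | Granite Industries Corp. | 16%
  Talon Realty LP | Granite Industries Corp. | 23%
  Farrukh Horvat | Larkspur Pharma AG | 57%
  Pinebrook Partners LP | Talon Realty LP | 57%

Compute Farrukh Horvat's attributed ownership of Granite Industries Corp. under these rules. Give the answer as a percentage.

By sibling attribution (R1), Farrukh Horvat is treated as also owning Dana Horvat's interest in Pinebrook Partners LP, giving 42% + 19% = 61%.
Chain via Larkspur Pharma AG → Vantage Group plc (R2): 57% × 14% × 42% = 3.3516% of Granite Industries Corp.
Chain via Pinebrook Partners LP → Talon Realty LP (R2): 61% × 57% × 23% = 7.9971% of Granite Industries Corp.
Direct interest in Granite Industries Corp: 16%.
Aggregating (R3): 3.3516% + 7.9971% + 16% = 27.3487%.

27.3487%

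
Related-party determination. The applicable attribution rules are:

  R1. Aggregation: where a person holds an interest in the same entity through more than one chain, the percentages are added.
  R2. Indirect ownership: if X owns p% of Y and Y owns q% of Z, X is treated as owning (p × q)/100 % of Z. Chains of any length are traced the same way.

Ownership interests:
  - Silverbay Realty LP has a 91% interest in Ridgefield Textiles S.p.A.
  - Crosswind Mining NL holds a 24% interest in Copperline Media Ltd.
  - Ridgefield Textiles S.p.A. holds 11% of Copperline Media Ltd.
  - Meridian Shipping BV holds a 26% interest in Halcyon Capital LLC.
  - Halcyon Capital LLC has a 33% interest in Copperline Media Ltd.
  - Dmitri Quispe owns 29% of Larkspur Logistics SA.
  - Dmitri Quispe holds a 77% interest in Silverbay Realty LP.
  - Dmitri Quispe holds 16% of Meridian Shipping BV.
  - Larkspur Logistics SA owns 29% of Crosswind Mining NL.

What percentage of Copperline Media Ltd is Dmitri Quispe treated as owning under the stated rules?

11.0989%

Chain via Silverbay Realty LP → Ridgefield Textiles S.p.A. (R2): 77% × 91% × 11% = 7.7077% of Copperline Media Ltd.
Chain via Meridian Shipping BV → Halcyon Capital LLC (R2): 16% × 26% × 33% = 1.3728% of Copperline Media Ltd.
Chain via Larkspur Logistics SA → Crosswind Mining NL (R2): 29% × 29% × 24% = 2.0184% of Copperline Media Ltd.
Aggregating (R1): 7.7077% + 1.3728% + 2.0184% = 11.0989%.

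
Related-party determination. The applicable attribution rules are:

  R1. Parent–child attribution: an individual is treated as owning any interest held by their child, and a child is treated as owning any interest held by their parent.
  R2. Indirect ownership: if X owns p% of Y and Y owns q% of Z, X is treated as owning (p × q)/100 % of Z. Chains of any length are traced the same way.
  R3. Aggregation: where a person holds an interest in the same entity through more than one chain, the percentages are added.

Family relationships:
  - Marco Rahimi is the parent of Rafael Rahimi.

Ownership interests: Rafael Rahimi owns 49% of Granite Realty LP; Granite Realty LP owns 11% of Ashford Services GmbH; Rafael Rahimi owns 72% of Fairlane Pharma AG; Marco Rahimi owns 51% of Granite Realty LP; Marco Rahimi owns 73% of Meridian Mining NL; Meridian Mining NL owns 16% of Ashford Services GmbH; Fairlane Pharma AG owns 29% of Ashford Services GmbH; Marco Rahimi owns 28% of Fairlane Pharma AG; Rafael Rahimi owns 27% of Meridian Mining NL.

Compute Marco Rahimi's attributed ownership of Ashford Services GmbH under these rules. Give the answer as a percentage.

By parent–child attribution (R1), Marco Rahimi is treated as also owning Rafael Rahimi's interest in Meridian Mining NL, giving 73% + 27% = 100%.
By parent–child attribution (R1), Marco Rahimi is treated as also owning Rafael Rahimi's interest in Granite Realty LP, giving 51% + 49% = 100%.
By parent–child attribution (R1), Marco Rahimi is treated as also owning Rafael Rahimi's interest in Fairlane Pharma AG, giving 28% + 72% = 100%.
Chain via Meridian Mining NL (R2): 100% × 16% = 16% of Ashford Services GmbH.
Chain via Granite Realty LP (R2): 100% × 11% = 11% of Ashford Services GmbH.
Chain via Fairlane Pharma AG (R2): 100% × 29% = 29% of Ashford Services GmbH.
Aggregating (R3): 16% + 11% + 29% = 56%.

56%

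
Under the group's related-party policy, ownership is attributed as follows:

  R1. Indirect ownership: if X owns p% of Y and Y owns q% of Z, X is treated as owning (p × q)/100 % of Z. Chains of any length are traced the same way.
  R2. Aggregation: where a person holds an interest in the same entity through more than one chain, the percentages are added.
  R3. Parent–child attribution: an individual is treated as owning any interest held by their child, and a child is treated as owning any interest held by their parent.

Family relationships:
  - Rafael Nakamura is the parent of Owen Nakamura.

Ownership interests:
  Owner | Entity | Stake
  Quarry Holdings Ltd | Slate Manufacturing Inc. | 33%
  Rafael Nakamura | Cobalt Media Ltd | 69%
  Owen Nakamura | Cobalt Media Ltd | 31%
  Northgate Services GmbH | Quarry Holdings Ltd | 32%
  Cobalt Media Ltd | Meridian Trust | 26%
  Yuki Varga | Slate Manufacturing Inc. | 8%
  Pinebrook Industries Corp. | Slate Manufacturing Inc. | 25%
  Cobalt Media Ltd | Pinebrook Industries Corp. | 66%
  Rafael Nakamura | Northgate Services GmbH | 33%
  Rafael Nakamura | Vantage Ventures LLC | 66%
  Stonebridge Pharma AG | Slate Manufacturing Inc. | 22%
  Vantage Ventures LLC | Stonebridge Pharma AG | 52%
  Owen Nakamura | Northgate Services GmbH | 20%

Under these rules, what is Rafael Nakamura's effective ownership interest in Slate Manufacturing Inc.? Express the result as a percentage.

By parent–child attribution (R3), Rafael Nakamura is treated as also owning Owen Nakamura's interest in Cobalt Media Ltd, giving 69% + 31% = 100%.
By parent–child attribution (R3), Rafael Nakamura is treated as also owning Owen Nakamura's interest in Northgate Services GmbH, giving 33% + 20% = 53%.
Chain via Cobalt Media Ltd → Pinebrook Industries Corp. (R1): 100% × 66% × 25% = 16.5% of Slate Manufacturing Inc.
Chain via Northgate Services GmbH → Quarry Holdings Ltd (R1): 53% × 32% × 33% = 5.5968% of Slate Manufacturing Inc.
Chain via Vantage Ventures LLC → Stonebridge Pharma AG (R1): 66% × 52% × 22% = 7.5504% of Slate Manufacturing Inc.
Aggregating (R2): 16.5% + 5.5968% + 7.5504% = 29.6472%.

29.6472%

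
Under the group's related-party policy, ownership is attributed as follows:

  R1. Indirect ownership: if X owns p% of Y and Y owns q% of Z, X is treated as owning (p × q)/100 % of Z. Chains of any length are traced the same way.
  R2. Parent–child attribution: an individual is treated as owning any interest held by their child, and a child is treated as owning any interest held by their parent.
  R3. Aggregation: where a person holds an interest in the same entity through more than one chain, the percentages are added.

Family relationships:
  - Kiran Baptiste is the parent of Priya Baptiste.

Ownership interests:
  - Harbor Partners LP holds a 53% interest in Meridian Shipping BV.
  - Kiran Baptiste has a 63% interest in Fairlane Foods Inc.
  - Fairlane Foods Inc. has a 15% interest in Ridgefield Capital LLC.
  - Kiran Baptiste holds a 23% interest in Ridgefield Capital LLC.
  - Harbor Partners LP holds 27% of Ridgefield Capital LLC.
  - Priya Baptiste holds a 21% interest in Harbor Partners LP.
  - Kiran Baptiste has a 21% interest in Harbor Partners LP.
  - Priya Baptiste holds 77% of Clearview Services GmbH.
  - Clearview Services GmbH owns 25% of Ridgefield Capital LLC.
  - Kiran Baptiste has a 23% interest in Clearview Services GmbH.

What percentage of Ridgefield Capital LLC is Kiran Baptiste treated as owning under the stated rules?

68.79%

By parent–child attribution (R2), Kiran Baptiste is treated as also owning Priya Baptiste's interest in Harbor Partners LP, giving 21% + 21% = 42%.
By parent–child attribution (R2), Kiran Baptiste is treated as also owning Priya Baptiste's interest in Clearview Services GmbH, giving 23% + 77% = 100%.
Chain via Fairlane Foods Inc. (R1): 63% × 15% = 9.45% of Ridgefield Capital LLC.
Chain via Harbor Partners LP (R1): 42% × 27% = 11.34% of Ridgefield Capital LLC.
Chain via Clearview Services GmbH (R1): 100% × 25% = 25% of Ridgefield Capital LLC.
Direct interest in Ridgefield Capital LLC: 23%.
Aggregating (R3): 9.45% + 11.34% + 25% + 23% = 68.79%.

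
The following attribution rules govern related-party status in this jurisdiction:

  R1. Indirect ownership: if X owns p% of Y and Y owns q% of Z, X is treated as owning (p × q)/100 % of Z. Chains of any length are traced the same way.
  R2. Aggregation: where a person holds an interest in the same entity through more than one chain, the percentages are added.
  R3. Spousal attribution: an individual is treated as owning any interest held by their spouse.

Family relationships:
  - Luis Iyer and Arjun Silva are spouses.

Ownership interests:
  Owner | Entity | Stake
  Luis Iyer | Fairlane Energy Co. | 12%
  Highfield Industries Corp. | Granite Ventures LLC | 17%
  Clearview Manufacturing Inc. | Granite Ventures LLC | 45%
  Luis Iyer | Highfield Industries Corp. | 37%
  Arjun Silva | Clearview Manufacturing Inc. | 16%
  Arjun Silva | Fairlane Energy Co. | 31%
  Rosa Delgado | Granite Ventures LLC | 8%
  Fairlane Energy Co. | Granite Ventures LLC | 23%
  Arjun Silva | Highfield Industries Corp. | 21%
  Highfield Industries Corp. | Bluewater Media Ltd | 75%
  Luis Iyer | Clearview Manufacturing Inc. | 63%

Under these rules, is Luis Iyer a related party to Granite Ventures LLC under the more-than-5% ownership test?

Yes

By spousal attribution (R3), Luis Iyer is treated as also owning Arjun Silva's interest in Highfield Industries Corp, giving 37% + 21% = 58%.
By spousal attribution (R3), Luis Iyer is treated as also owning Arjun Silva's interest in Fairlane Energy Co, giving 12% + 31% = 43%.
By spousal attribution (R3), Luis Iyer is treated as also owning Arjun Silva's interest in Clearview Manufacturing Inc, giving 63% + 16% = 79%.
Chain via Highfield Industries Corp. (R1): 58% × 17% = 9.86% of Granite Ventures LLC.
Chain via Fairlane Energy Co. (R1): 43% × 23% = 9.89% of Granite Ventures LLC.
Chain via Clearview Manufacturing Inc. (R1): 79% × 45% = 35.55% of Granite Ventures LLC.
Aggregating (R2): 9.86% + 9.89% + 35.55% = 55.3%.
55.3% exceeds the 5% threshold, so Luis is a related party to Granite Ventures LLC.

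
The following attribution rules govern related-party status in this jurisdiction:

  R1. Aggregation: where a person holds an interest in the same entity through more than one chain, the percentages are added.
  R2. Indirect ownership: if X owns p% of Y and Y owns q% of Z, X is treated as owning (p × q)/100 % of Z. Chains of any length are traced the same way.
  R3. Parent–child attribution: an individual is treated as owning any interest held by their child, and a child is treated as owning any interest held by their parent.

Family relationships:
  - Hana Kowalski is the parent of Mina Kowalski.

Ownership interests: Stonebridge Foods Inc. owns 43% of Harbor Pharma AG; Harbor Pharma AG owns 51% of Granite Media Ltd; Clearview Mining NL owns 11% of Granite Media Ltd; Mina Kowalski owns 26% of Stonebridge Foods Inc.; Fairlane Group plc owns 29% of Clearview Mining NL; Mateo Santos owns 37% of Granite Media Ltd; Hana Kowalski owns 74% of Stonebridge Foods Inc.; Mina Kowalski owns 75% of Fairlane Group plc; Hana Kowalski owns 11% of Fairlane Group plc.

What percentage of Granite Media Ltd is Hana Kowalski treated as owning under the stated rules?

24.6734%

By parent–child attribution (R3), Hana Kowalski is treated as also owning Mina Kowalski's interest in Stonebridge Foods Inc, giving 74% + 26% = 100%.
By parent–child attribution (R3), Hana Kowalski is treated as also owning Mina Kowalski's interest in Fairlane Group plc, giving 11% + 75% = 86%.
Chain via Stonebridge Foods Inc. → Harbor Pharma AG (R2): 100% × 43% × 51% = 21.93% of Granite Media Ltd.
Chain via Fairlane Group plc → Clearview Mining NL (R2): 86% × 29% × 11% = 2.7434% of Granite Media Ltd.
Aggregating (R1): 21.93% + 2.7434% = 24.6734%.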